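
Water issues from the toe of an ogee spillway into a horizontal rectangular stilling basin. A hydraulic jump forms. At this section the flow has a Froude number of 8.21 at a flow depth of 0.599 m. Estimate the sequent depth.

Fr₁ = 8.21 (given).
By Bélanger, y₂/y₁ = ½[√(1 + 8Fr₁²) − 1] = ½[√540.2 − 1] = 11.1.
y₂ = 11.1 × 0.599 = 6.66 m.

y₂ = 6.66 m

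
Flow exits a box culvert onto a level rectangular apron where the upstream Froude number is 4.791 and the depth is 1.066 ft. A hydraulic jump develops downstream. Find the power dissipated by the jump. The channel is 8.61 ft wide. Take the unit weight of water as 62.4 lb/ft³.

P = 183.6 hp

Fr₁ = 4.791 (given).
From the momentum equation for a rectangular channel, y₂/y₁ = ½[√(1 + 8Fr₁²) − 1] = ½[√184.63 − 1] = 6.294.
y₂ = 6.294 × 1.066 = 6.709 ft.
V₁ = Fr₁·√(g·y₁) = 4.791×√(32.2×1.066) = 28.07 ft/s; q = V₁·y₁ = 29.92 ft²/s. V₂ = q/y₂ = 29.92/6.709 = 4.460 ft/s. E₁ = y₁ + V₁²/2g = 13.30 ft; E₂ = y₂ + V₂²/2g = 7.018 ft. ΔE = E₁ − E₂ = 6.282 ft.
Q = q·b = 29.92 × 8.61 = 257.6 cfs. P = γ·Q·ΔE/550 = 62.4 × 257.6 × 6.282 / 550 = 183.6 hp.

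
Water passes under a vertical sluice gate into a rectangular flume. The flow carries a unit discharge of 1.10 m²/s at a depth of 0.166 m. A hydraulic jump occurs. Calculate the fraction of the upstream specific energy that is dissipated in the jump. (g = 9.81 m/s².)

V₁ = q/y₁ = 1.10/0.166 = 6.63 m/s. Fr₁ = V₁/√(g·y₁) = 6.63/√(9.81×0.166) = 5.19.
Conjugate-depth relation: y₂/y₁ = ½[√(1 + 8Fr₁²) − 1] = ½[√216.7 − 1] = 6.86.
y₂ = 6.86 × 0.166 = 1.14 m.
E₁ = y₁ + V₁²/2g = 2.40 m. ΔE = (y₂ − y₁)³/(4y₁y₂) = 1.22 m. ΔE/E₁ = 1.22/2.40 = 0.506.

ΔE/E₁ = 0.506 (50.6%)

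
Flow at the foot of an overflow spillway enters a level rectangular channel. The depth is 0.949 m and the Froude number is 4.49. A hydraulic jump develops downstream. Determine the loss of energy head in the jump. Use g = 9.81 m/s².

Fr₁ = 4.49 (given).
Bélanger equation: y₂/y₁ = ½[√(1 + 8Fr₁²) − 1] = ½[√162.3 − 1] = 5.87.
y₂ = 5.87 × 0.949 = 5.57 m.
V₁ = Fr₁·√(g·y₁) = 4.49×√(9.81×0.949) = 13.7 m/s; q = V₁·y₁ = 13.0 m²/s. V₂ = q/y₂ = 13.0/5.57 = 2.33 m/s. E₁ = y₁ + V₁²/2g = 10.5 m; E₂ = y₂ + V₂²/2g = 5.85 m. ΔE = E₁ − E₂ = 4.67 m.

ΔE = 4.67 m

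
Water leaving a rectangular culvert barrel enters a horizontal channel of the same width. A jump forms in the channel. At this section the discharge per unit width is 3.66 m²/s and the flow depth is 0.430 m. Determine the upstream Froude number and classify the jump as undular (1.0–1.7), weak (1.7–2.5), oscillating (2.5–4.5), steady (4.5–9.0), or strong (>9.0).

V₁ = q/y₁ = 3.66/0.430 = 8.51 m/s. Fr₁ = V₁/√(g·y₁) = 8.51/√(9.81×0.430) = 4.14.
Fr₁ = 4.14 lies in the oscillating range.

Fr₁ = 4.14; oscillating jump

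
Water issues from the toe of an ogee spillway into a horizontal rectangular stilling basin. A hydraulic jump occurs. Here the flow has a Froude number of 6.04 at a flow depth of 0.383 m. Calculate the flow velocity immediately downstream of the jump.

Fr₁ = 6.04 (given).
From the momentum equation for a rectangular channel, y₂/y₁ = ½[√(1 + 8Fr₁²) − 1] = ½[√292.9 − 1] = 8.06.
y₂ = 8.06 × 0.383 = 3.09 m.
V₁ = Fr₁·√(g·y₁) = 6.04×√(9.81×0.383) = 11.7 m/s; q = V₁·y₁ = 4.48 m²/s.
V₂ = q/y₂ = 4.48/3.09 = 1.45 m/s.

V₂ = 1.45 m/s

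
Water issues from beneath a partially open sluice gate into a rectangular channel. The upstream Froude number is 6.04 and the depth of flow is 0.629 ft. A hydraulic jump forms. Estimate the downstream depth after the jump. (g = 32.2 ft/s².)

Fr₁ = 6.04 (given).
From the momentum equation for a rectangular channel, y₂/y₁ = ½[√(1 + 8Fr₁²) − 1] = ½[√292.9 − 1] = 8.06.
y₂ = 8.06 × 0.629 = 5.07 ft.

y₂ = 5.07 ft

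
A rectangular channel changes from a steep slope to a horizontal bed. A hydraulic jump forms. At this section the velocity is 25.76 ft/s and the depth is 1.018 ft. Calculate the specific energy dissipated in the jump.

Fr₁ = V₁/√(g·y₁) = 25.76/√(32.2×1.018) = 4.499.
By Bélanger, y₂/y₁ = ½[√(1 + 8Fr₁²) − 1] = ½[√162.95 − 1] = 5.883.
y₂ = 5.883 × 1.018 = 5.988 ft.
Head loss: ΔE = (y₂ − y₁)³/(4y₁y₂) = (5.988 − 1.018)³/(4×1.018×5.988) = 122.8/24.39 = 5.036 ft.

ΔE = 5.036 ft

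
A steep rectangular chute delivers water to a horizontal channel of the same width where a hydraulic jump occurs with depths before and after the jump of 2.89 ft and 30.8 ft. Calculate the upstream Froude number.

For a rectangular channel the momentum equation gives q² = ½·g·y₁·y₂·(y₁ + y₂) = ½×32.2×2.89×30.8×33.7 = 48281.
q = √48281 = 220 ft²/s.
V₁ = q/y₁ = 76.0 ft/s; Fr₁ = V₁/√(g·y₁) = 7.88.

Fr₁ = 7.88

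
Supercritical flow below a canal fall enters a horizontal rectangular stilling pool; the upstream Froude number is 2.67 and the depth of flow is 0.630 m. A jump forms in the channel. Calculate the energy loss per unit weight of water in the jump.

Fr₁ = 2.67 (given).
By Bélanger, y₂/y₁ = ½[√(1 + 8Fr₁²) − 1] = ½[√58.03 − 1] = 3.31.
y₂ = 3.31 × 0.630 = 2.08 m.
Head loss: ΔE = (y₂ − y₁)³/(4y₁y₂) = (2.08 − 0.630)³/(4×0.630×2.08) = 3.08/5.25 = 0.586 m.

ΔE = 0.586 m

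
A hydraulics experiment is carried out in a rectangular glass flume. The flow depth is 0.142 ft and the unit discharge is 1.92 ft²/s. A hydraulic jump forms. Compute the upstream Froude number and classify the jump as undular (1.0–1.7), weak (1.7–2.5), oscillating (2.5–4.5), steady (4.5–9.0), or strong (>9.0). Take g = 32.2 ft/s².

Fr₁ = 6.32; steady jump

V₁ = q/y₁ = 1.92/0.142 = 13.5 ft/s. Fr₁ = V₁/√(g·y₁) = 13.5/√(32.2×0.142) = 6.32.
Fr₁ = 6.32 lies in the steady range.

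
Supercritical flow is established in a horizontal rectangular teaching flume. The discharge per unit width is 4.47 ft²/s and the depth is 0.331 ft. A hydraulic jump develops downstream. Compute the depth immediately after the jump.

V₁ = q/y₁ = 4.47/0.331 = 13.5 ft/s. Fr₁ = V₁/√(g·y₁) = 13.5/√(32.2×0.331) = 4.14.
Bélanger equation: y₂/y₁ = ½[√(1 + 8Fr₁²) − 1] = ½[√137.9 − 1] = 5.37.
y₂ = 5.37 × 0.331 = 1.78 ft.

y₂ = 1.78 ft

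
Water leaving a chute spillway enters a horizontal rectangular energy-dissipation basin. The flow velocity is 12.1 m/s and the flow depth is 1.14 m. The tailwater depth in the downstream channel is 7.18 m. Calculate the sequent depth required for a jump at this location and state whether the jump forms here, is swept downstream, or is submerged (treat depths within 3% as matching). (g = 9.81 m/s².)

y₂ = 5.29 m; the jump is submerged

Fr₁ = V₁/√(g·y₁) = 12.1/√(9.81×1.14) = 3.62.
Conjugate-depth relation: y₂/y₁ = ½[√(1 + 8Fr₁²) − 1] = ½[√105.7 − 1] = 4.64.
y₂ = 4.64 × 1.14 = 5.29 m.
Tailwater y_tw = 7.18 m: y_tw > y₂, so the jump is submerged.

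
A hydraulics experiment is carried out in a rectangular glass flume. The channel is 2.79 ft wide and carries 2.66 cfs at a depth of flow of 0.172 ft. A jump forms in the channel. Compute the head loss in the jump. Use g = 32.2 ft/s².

q = Q/b = 2.66/2.79 = 0.953 ft²/s; V₁ = q/y₁ = 5.54 ft/s. Fr₁ = V₁/√(g·y₁) = 2.36.
Conjugate-depth relation: y₂/y₁ = ½[√(1 + 8Fr₁²) − 1] = ½[√45.38 − 1] = 2.87.
y₂ = 2.87 × 0.172 = 0.493 ft.
Head loss: ΔE = (y₂ − y₁)³/(4y₁y₂) = (0.493 − 0.172)³/(4×0.172×0.493) = 0.0332/0.339 = 0.0978 ft.

ΔE = 0.0978 ft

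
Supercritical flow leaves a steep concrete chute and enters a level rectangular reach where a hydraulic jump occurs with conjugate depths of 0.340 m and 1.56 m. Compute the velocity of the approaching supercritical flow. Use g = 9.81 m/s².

For a rectangular channel the momentum equation gives q² = ½·g·y₁·y₂·(y₁ + y₂) = ½×9.81×0.340×1.56×1.90 = 4.94.
q = √4.94 = 2.22 m²/s.
V₁ = q/y₁ = 2.22/0.340 = 6.54 m/s.

V₁ = 6.54 m/s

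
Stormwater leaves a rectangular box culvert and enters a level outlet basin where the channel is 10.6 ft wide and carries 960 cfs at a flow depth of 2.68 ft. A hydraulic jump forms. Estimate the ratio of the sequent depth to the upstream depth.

y₂/y₁ = 4.67

q = Q/b = 960/10.6 = 90.6 ft²/s; V₁ = q/y₁ = 33.8 ft/s. Fr₁ = V₁/√(g·y₁) = 3.64.
From the momentum equation for a rectangular channel, y₂/y₁ = ½[√(1 + 8Fr₁²) − 1] = ½[√106.9 − 1] = 4.67.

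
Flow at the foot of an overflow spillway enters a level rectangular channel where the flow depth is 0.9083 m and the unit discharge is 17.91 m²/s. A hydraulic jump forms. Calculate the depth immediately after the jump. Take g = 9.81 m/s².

V₁ = q/y₁ = 17.91/0.9083 = 19.72 m/s. Fr₁ = V₁/√(g·y₁) = 19.72/√(9.81×0.9083) = 6.606.
By Bélanger, y₂/y₁ = ½[√(1 + 8Fr₁²) − 1] = ½[√350.08 − 1] = 8.855.
y₂ = 8.855 × 0.9083 = 8.043 m.

y₂ = 8.043 m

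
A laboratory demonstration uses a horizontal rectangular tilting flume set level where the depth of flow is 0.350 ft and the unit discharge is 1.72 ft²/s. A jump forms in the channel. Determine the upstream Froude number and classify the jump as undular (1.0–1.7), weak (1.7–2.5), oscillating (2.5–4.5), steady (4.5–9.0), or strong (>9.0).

V₁ = q/y₁ = 1.72/0.350 = 4.91 ft/s. Fr₁ = V₁/√(g·y₁) = 4.91/√(32.2×0.350) = 1.46.
Fr₁ = 1.46 lies in the undular range.

Fr₁ = 1.46; undular jump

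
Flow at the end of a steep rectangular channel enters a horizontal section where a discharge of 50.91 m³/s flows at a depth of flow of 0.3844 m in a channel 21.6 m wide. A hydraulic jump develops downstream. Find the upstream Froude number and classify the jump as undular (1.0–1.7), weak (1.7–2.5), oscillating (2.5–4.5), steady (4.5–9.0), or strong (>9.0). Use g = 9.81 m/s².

q = Q/b = 50.91/21.6 = 2.357 m²/s; V₁ = q/y₁ = 6.131 m/s. Fr₁ = V₁/√(g·y₁) = 3.157.
Fr₁ = 3.157 lies in the oscillating range.

Fr₁ = 3.157; oscillating jump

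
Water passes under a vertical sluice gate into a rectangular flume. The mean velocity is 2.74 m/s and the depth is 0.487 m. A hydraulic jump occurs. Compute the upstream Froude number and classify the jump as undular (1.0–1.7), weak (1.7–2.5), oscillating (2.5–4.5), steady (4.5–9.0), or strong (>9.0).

Fr₁ = 1.25; undular jump

Fr₁ = V₁/√(g·y₁) = 2.74/√(9.81×0.487) = 1.25.
Fr₁ = 1.25 lies in the undular range.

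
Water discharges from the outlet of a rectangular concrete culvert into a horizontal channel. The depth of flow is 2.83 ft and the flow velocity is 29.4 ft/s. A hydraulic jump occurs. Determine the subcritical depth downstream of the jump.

Fr₁ = V₁/√(g·y₁) = 29.4/√(32.2×2.83) = 3.08.
Sequent-depth ratio: y₂/y₁ = ½[√(1 + 8Fr₁²) − 1] = ½[√76.88 − 1] = 3.88.
y₂ = 3.88 × 2.83 = 11.0 ft.

y₂ = 11.0 ft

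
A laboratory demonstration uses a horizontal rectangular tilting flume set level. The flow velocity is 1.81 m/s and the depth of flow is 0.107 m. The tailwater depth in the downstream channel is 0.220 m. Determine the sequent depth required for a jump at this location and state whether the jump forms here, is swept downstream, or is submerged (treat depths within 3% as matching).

y₂ = 0.219 m; the jump forms here

Fr₁ = V₁/√(g·y₁) = 1.81/√(9.81×0.107) = 1.77.
From the momentum equation for a rectangular channel, y₂/y₁ = ½[√(1 + 8Fr₁²) − 1] = ½[√25.97 − 1] = 2.05.
y₂ = 2.05 × 0.107 = 0.219 m.
Tailwater y_tw = 0.220 m: y_tw ≈ y₂, so the jump forms here.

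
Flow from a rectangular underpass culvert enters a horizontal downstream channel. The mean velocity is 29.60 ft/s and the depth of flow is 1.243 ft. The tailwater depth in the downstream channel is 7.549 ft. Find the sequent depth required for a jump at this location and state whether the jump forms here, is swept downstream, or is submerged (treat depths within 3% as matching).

y₂ = 7.627 ft; the jump forms here

Fr₁ = V₁/√(g·y₁) = 29.60/√(32.2×1.243) = 4.679.
Bélanger equation: y₂/y₁ = ½[√(1 + 8Fr₁²) − 1] = ½[√176.12 − 1] = 6.136.
y₂ = 6.136 × 1.243 = 7.627 ft.
Tailwater y_tw = 7.549 ft: y_tw ≈ y₂, so the jump forms here.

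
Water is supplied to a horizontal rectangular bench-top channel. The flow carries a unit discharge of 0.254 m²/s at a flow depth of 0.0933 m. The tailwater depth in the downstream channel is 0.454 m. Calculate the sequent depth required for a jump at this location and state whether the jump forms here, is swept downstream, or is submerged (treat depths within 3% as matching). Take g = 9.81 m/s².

y₂ = 0.332 m; the jump is submerged

V₁ = q/y₁ = 0.254/0.0933 = 2.72 m/s. Fr₁ = V₁/√(g·y₁) = 2.72/√(9.81×0.0933) = 2.85.
From the momentum equation for a rectangular channel, y₂/y₁ = ½[√(1 + 8Fr₁²) − 1] = ½[√65.78 − 1] = 3.56.
y₂ = 3.56 × 0.0933 = 0.332 m.
Tailwater y_tw = 0.454 m: y_tw > y₂, so the jump is submerged.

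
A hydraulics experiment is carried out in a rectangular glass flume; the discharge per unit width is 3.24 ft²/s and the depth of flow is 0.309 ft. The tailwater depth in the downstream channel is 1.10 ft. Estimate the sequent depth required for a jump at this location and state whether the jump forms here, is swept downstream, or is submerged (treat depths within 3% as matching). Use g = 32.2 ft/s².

y₂ = 1.31 ft; the jump is swept downstream

V₁ = q/y₁ = 3.24/0.309 = 10.5 ft/s. Fr₁ = V₁/√(g·y₁) = 10.5/√(32.2×0.309) = 3.32.
Bélanger equation: y₂/y₁ = ½[√(1 + 8Fr₁²) − 1] = ½[√89.40 − 1] = 4.23.
y₂ = 4.23 × 0.309 = 1.31 ft.
Tailwater y_tw = 1.10 ft: y_tw < y₂, so the jump is swept downstream.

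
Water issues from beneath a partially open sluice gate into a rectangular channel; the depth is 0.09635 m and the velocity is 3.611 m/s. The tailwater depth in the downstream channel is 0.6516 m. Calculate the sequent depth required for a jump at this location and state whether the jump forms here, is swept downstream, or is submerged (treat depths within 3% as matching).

y₂ = 0.4602 m; the jump is submerged

Fr₁ = V₁/√(g·y₁) = 3.611/√(9.81×0.09635) = 3.714.
Bélanger equation: y₂/y₁ = ½[√(1 + 8Fr₁²) − 1] = ½[√111.36 − 1] = 4.776.
y₂ = 4.776 × 0.09635 = 0.4602 m.
Tailwater y_tw = 0.6516 m: y_tw > y₂, so the jump is submerged.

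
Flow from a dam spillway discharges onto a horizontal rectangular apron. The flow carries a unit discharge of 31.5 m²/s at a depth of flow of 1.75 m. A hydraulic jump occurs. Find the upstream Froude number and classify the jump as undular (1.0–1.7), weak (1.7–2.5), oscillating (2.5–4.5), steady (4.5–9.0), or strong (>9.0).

V₁ = q/y₁ = 31.5/1.75 = 18.0 m/s. Fr₁ = V₁/√(g·y₁) = 18.0/√(9.81×1.75) = 4.34.
Fr₁ = 4.34 lies in the oscillating range.

Fr₁ = 4.34; oscillating jump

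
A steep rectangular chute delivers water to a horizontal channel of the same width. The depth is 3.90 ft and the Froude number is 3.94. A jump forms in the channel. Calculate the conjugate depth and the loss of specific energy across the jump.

Fr₁ = 3.94 (given).
Bélanger equation: y₂/y₁ = ½[√(1 + 8Fr₁²) − 1] = ½[√125.2 − 1] = 5.09.
y₂ = 5.09 × 3.90 = 19.9 ft.
Head loss: ΔE = (y₂ − y₁)³/(4y₁y₂) = (19.9 − 3.90)³/(4×3.90×19.9) = 4072/310 = 13.1 ft.

y₂ = 19.9 ft; ΔE = 13.1 ft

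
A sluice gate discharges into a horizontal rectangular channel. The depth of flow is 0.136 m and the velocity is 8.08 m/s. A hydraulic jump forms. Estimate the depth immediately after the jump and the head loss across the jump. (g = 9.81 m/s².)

Fr₁ = V₁/√(g·y₁) = 8.08/√(9.81×0.136) = 7.00.
Conjugate-depth relation: y₂/y₁ = ½[√(1 + 8Fr₁²) − 1] = ½[√392.5 − 1] = 9.41.
y₂ = 9.41 × 0.136 = 1.28 m.
q = V₁·y₁ = 8.08 × 0.136 = 1.10 m²/s. V₂ = q/y₂ = 1.10/1.28 = 0.859 m/s. E₁ = y₁ + V₁²/2g = 3.46 m; E₂ = y₂ + V₂²/2g = 1.32 m. ΔE = E₁ − E₂ = 2.15 m.

y₂ = 1.28 m; ΔE = 2.15 m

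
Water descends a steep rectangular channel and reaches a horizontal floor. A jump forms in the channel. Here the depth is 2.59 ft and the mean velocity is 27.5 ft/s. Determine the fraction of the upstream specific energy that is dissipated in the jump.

Fr₁ = V₁/√(g·y₁) = 27.5/√(32.2×2.59) = 3.01.
Sequent-depth ratio: y₂/y₁ = ½[√(1 + 8Fr₁²) − 1] = ½[√73.54 − 1] = 3.79.
y₂ = 3.79 × 2.59 = 9.81 ft.
E₁ = y₁ + V₁²/2g = 14.3 ft. ΔE = (y₂ − y₁)³/(4y₁y₂) = 3.70 ft. ΔE/E₁ = 3.70/14.3 = 0.258.

ΔE/E₁ = 0.258 (25.8%)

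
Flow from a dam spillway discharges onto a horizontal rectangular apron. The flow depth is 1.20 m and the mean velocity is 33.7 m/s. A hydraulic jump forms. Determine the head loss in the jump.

ΔE = 42.7 m

Fr₁ = V₁/√(g·y₁) = 33.7/√(9.81×1.20) = 9.82.
From the momentum equation for a rectangular channel, y₂/y₁ = ½[√(1 + 8Fr₁²) − 1] = ½[√772.8 − 1] = 13.4.
y₂ = 13.4 × 1.20 = 16.1 m.
q = V₁·y₁ = 33.7 × 1.20 = 40.4 m²/s. V₂ = q/y₂ = 40.4/16.1 = 2.52 m/s. E₁ = y₁ + V₁²/2g = 59.1 m; E₂ = y₂ + V₂²/2g = 16.4 m. ΔE = E₁ − E₂ = 42.7 m.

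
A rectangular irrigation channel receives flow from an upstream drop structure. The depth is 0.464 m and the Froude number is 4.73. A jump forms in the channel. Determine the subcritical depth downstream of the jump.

Fr₁ = 4.73 (given).
Sequent-depth ratio: y₂/y₁ = ½[√(1 + 8Fr₁²) − 1] = ½[√180.0 − 1] = 6.21.
y₂ = 6.21 × 0.464 = 2.88 m.

y₂ = 2.88 m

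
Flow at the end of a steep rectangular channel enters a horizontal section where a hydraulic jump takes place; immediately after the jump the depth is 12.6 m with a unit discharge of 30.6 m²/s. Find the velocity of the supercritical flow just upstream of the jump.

V₂ = q/y₂ = 30.6/12.6 = 2.43 m/s; Fr₂ = V₂/√(g·y₂) = 0.218.
Applying the sequent-depth relation in reverse, y₁/y₂ = ½[√(1 + 8Fr₂²) − 1] = ½[√1.382 − 1] = 0.0877.
y₁ = 0.0877 × 12.6 = 1.11 m.
V₁ = q/y₁ = 30.6/1.11 = 27.7 m/s.

V₁ = 27.7 m/s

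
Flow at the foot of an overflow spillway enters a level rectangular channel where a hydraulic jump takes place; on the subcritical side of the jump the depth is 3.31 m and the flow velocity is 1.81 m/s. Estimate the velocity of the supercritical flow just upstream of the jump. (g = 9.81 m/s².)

Fr₂ = V₂/√(g·y₂) = 1.81/√(9.81×3.31) = 0.318.
The Bélanger relation is symmetric: y₁/y₂ = ½[√(1 + 8Fr₂²) − 1] = ½[√1.807 − 1] = 0.172.
y₁ = 0.172 × 3.31 = 0.570 m.
V₁ = q/y₁ = 5.99/0.570 = 10.5 m/s.

V₁ = 10.5 m/s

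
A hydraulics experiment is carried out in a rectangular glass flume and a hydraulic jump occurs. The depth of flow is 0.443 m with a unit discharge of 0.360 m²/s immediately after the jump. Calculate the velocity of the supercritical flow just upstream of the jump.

V₁ = 3.33 m/s

V₂ = q/y₂ = 0.360/0.443 = 0.813 m/s; Fr₂ = V₂/√(g·y₂) = 0.390.
Applying the sequent-depth relation in reverse, y₁/y₂ = ½[√(1 + 8Fr₂²) − 1] = ½[√2.216 − 1] = 0.244.
y₁ = 0.244 × 0.443 = 0.108 m.
V₁ = q/y₁ = 0.360/0.108 = 3.33 m/s.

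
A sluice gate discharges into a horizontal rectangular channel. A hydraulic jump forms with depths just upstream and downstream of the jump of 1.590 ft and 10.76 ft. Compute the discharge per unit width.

For a rectangular channel the momentum equation gives q² = ½·g·y₁·y₂·(y₁ + y₂) = ½×32.2×1.590×10.76×12.35 = 3402.
q = √3402 = 58.32 ft²/s.

q = 58.32 ft²/s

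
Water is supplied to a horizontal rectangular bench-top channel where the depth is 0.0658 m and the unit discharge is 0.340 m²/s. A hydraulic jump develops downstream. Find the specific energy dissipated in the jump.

V₁ = q/y₁ = 0.340/0.0658 = 5.17 m/s. Fr₁ = V₁/√(g·y₁) = 5.17/√(9.81×0.0658) = 6.43.
From the momentum equation for a rectangular channel, y₂/y₁ = ½[√(1 + 8Fr₁²) − 1] = ½[√331.9 − 1] = 8.61.
y₂ = 8.61 × 0.0658 = 0.566 m.
Head loss: ΔE = (y₂ − y₁)³/(4y₁y₂) = (0.566 − 0.0658)³/(4×0.0658×0.566) = 0.126/0.149 = 0.842 m.

ΔE = 0.842 m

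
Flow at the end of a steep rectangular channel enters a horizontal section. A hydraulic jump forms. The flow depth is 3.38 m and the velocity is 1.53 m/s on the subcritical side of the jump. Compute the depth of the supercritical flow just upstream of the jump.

y₁ = 0.424 m

Fr₂ = V₂/√(g·y₂) = 1.53/√(9.81×3.38) = 0.266.
The Bélanger relation is symmetric: y₁/y₂ = ½[√(1 + 8Fr₂²) − 1] = ½[√1.565 − 1] = 0.125.
y₁ = 0.125 × 3.38 = 0.424 m.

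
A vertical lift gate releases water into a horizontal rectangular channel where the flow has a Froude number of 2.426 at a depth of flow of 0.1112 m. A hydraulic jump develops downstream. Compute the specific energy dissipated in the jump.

ΔE = 0.07132 m

Fr₁ = 2.426 (given).
Conjugate-depth relation: y₂/y₁ = ½[√(1 + 8Fr₁²) − 1] = ½[√48.084 − 1] = 2.967.
y₂ = 2.967 × 0.1112 = 0.3299 m.
Head loss: ΔE = (y₂ − y₁)³/(4y₁y₂) = (0.3299 − 0.1112)³/(4×0.1112×0.3299) = 0.01047/0.1468 = 0.07132 m.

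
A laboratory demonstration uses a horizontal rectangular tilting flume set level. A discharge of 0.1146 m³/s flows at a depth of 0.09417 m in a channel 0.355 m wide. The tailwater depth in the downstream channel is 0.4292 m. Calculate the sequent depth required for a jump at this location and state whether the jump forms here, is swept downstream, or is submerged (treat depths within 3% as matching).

y₂ = 0.4302 m; the jump forms here

q = Q/b = 0.1146/0.355 = 0.3228 m²/s; V₁ = q/y₁ = 3.428 m/s. Fr₁ = V₁/√(g·y₁) = 3.567.
From the momentum equation for a rectangular channel, y₂/y₁ = ½[√(1 + 8Fr₁²) − 1] = ½[√102.76 − 1] = 4.569.
y₂ = 4.569 × 0.09417 = 0.4302 m.
Tailwater y_tw = 0.4292 m: y_tw ≈ y₂, so the jump forms here.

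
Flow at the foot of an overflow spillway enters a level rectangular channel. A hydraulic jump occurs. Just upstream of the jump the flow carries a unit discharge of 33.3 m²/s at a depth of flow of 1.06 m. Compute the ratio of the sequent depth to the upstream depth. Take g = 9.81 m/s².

y₂/y₁ = 13.3

V₁ = q/y₁ = 33.3/1.06 = 31.4 m/s. Fr₁ = V₁/√(g·y₁) = 31.4/√(9.81×1.06) = 9.74.
Sequent-depth ratio: y₂/y₁ = ½[√(1 + 8Fr₁²) − 1] = ½[√760.3 − 1] = 13.3.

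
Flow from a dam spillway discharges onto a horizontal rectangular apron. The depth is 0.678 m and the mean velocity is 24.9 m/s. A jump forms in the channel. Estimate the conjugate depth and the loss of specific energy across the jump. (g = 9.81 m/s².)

y₂ = 8.92 m; ΔE = 23.2 m

Fr₁ = V₁/√(g·y₁) = 24.9/√(9.81×0.678) = 9.65.
Bélanger equation: y₂/y₁ = ½[√(1 + 8Fr₁²) − 1] = ½[√746.7 − 1] = 13.2.
y₂ = 13.2 × 0.678 = 8.92 m.
Head loss: ΔE = (y₂ − y₁)³/(4y₁y₂) = (8.92 − 0.678)³/(4×0.678×8.92) = 561/24.2 = 23.2 m.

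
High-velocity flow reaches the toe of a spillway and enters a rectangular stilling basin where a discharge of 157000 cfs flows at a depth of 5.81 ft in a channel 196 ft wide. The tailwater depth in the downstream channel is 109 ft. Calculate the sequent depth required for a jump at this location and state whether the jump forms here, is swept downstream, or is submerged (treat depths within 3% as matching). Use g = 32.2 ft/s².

q = Q/b = 157000/196 = 801 ft²/s; V₁ = q/y₁ = 138 ft/s. Fr₁ = V₁/√(g·y₁) = 10.1.
From the momentum equation for a rectangular channel, y₂/y₁ = ½[√(1 + 8Fr₁²) − 1] = ½[√813.8 − 1] = 13.8.
y₂ = 13.8 × 5.81 = 80.0 ft.
Tailwater y_tw = 109 ft: y_tw > y₂, so the jump is submerged.

y₂ = 80.0 ft; the jump is submerged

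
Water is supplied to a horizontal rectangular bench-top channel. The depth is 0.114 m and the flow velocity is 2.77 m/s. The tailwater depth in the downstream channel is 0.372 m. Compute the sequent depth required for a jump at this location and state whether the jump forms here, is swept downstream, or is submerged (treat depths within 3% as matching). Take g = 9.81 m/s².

Fr₁ = V₁/√(g·y₁) = 2.77/√(9.81×0.114) = 2.62.
Bélanger equation: y₂/y₁ = ½[√(1 + 8Fr₁²) − 1] = ½[√55.89 − 1] = 3.24.
y₂ = 3.24 × 0.114 = 0.369 m.
Tailwater y_tw = 0.372 m: y_tw ≈ y₂, so the jump forms here.

y₂ = 0.369 m; the jump forms here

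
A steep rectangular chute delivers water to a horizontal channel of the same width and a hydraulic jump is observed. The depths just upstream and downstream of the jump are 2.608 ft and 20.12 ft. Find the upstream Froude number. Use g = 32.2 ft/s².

Fr₁ = 5.798

For a rectangular channel the momentum equation gives q² = ½·g·y₁·y₂·(y₁ + y₂) = ½×32.2×2.608×20.12×22.73 = 19201.
q = √19201 = 138.6 ft²/s.
V₁ = q/y₁ = 53.13 ft/s; Fr₁ = V₁/√(g·y₁) = 5.798.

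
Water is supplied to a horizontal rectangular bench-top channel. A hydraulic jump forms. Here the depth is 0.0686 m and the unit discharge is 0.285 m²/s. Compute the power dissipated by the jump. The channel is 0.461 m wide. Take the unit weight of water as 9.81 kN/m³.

P = 0.606 kW

V₁ = q/y₁ = 0.285/0.0686 = 4.15 m/s. Fr₁ = V₁/√(g·y₁) = 4.15/√(9.81×0.0686) = 5.06.
Sequent-depth ratio: y₂/y₁ = ½[√(1 + 8Fr₁²) − 1] = ½[√206.2 − 1] = 6.68.
y₂ = 6.68 × 0.0686 = 0.458 m.
V₂ = q/y₂ = 0.285/0.458 = 0.622 m/s. E₁ = y₁ + V₁²/2g = 0.948 m; E₂ = y₂ + V₂²/2g = 0.478 m. ΔE = E₁ − E₂ = 0.470 m.
Q = q·b = 0.285 × 0.461 = 0.131 m³/s. P = γ·Q·ΔE = 9.81 × 0.131 × 0.470 = 0.606 kW.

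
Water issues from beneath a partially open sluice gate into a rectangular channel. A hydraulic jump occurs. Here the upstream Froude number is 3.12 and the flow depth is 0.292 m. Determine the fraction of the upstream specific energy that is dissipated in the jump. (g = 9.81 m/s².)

Fr₁ = 3.12 (given).
Sequent-depth ratio: y₂/y₁ = ½[√(1 + 8Fr₁²) − 1] = ½[√78.88 − 1] = 3.94.
y₂ = 3.94 × 0.292 = 1.15 m.
E₁ = y₁(1 + Fr₁²/2) = 0.292×(1 + 3.12²/2) = 1.71 m. ΔE = (y₂ − y₁)³/(4y₁y₂) = 0.471 m. ΔE/E₁ = 0.471/1.71 = 0.275.

ΔE/E₁ = 0.275 (27.5%)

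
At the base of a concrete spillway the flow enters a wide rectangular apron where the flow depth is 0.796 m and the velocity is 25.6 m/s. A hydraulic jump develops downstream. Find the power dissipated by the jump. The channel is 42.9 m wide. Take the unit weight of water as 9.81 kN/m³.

P = 206346 kW

Fr₁ = V₁/√(g·y₁) = 25.6/√(9.81×0.796) = 9.16.
Bélanger equation: y₂/y₁ = ½[√(1 + 8Fr₁²) − 1] = ½[√672.4 − 1] = 12.5.
y₂ = 12.5 × 0.796 = 9.92 m.
q = V₁·y₁ = 25.6 × 0.796 = 20.4 m²/s. V₂ = q/y₂ = 20.4/9.92 = 2.05 m/s. E₁ = y₁ + V₁²/2g = 34.2 m; E₂ = y₂ + V₂²/2g = 10.1 m. ΔE = E₁ − E₂ = 24.1 m.
Q = q·b = 20.4 × 42.9 = 874 m³/s. P = γ·Q·ΔE = 9.81 × 874 × 24.1 = 206346 kW.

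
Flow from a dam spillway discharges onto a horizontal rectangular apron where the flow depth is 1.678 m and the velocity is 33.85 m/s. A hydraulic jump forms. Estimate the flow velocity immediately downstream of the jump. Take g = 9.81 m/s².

V₂ = 2.993 m/s

Fr₁ = V₁/√(g·y₁) = 33.85/√(9.81×1.678) = 8.343.
By Bélanger, y₂/y₁ = ½[√(1 + 8Fr₁²) − 1] = ½[√557.86 − 1] = 11.31.
y₂ = 11.31 × 1.678 = 18.98 m.
q = V₁·y₁ = 33.85 × 1.678 = 56.80 m²/s.
V₂ = q/y₂ = 56.80/18.98 = 2.993 m/s.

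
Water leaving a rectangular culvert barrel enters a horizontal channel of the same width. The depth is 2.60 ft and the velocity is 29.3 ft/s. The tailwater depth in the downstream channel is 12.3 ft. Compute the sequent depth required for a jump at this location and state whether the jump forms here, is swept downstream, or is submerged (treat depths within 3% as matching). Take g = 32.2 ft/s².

Fr₁ = V₁/√(g·y₁) = 29.3/√(32.2×2.60) = 3.20.
By Bélanger, y₂/y₁ = ½[√(1 + 8Fr₁²) − 1] = ½[√83.03 − 1] = 4.06.
y₂ = 4.06 × 2.60 = 10.5 ft.
Tailwater y_tw = 12.3 ft: y_tw > y₂, so the jump is submerged.

y₂ = 10.5 ft; the jump is submerged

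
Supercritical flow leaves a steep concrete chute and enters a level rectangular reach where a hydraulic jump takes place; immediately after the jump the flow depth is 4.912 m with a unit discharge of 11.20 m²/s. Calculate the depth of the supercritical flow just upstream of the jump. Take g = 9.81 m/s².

y₁ = 0.8964 m

V₂ = q/y₂ = 11.20/4.912 = 2.280 m/s; Fr₂ = V₂/√(g·y₂) = 0.3285.
The Bélanger relation is symmetric: y₁/y₂ = ½[√(1 + 8Fr₂²) − 1] = ½[√1.8631 − 1] = 0.1825.
y₁ = 0.1825 × 4.912 = 0.8964 m.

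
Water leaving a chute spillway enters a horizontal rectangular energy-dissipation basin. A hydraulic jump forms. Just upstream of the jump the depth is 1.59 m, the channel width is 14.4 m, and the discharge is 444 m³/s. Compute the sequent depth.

y₂ = 10.3 m

q = Q/b = 444/14.4 = 30.8 m²/s; V₁ = q/y₁ = 19.4 m/s. Fr₁ = V₁/√(g·y₁) = 4.91.
Conjugate-depth relation: y₂/y₁ = ½[√(1 + 8Fr₁²) − 1] = ½[√193.9 − 1] = 6.46.
y₂ = 6.46 × 1.59 = 10.3 m.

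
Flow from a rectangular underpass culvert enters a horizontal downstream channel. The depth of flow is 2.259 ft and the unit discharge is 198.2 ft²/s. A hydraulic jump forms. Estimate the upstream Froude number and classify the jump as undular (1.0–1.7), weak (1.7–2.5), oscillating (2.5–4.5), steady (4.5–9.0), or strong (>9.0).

V₁ = q/y₁ = 198.2/2.259 = 87.74 ft/s. Fr₁ = V₁/√(g·y₁) = 87.74/√(32.2×2.259) = 10.29.
Fr₁ = 10.29 lies in the strong range.

Fr₁ = 10.29; strong jump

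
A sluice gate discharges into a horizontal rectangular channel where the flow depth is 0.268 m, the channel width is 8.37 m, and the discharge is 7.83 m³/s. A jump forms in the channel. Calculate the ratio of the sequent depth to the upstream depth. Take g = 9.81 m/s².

y₂/y₁ = 2.59

q = Q/b = 7.83/8.37 = 0.935 m²/s; V₁ = q/y₁ = 3.49 m/s. Fr₁ = V₁/√(g·y₁) = 2.15.
Conjugate-depth relation: y₂/y₁ = ½[√(1 + 8Fr₁²) − 1] = ½[√38.08 − 1] = 2.59.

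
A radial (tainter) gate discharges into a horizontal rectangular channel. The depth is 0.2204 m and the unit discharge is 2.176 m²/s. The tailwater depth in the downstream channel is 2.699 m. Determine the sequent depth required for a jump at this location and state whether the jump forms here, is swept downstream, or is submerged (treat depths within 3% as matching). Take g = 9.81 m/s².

y₂ = 1.986 m; the jump is submerged

V₁ = q/y₁ = 2.176/0.2204 = 9.873 m/s. Fr₁ = V₁/√(g·y₁) = 9.873/√(9.81×0.2204) = 6.714.
Sequent-depth ratio: y₂/y₁ = ½[√(1 + 8Fr₁²) − 1] = ½[√361.66 − 1] = 9.009.
y₂ = 9.009 × 0.2204 = 1.986 m.
Tailwater y_tw = 2.699 m: y_tw > y₂, so the jump is submerged.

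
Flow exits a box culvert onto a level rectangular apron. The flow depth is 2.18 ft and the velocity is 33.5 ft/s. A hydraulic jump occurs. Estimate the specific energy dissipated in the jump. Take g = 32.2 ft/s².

Fr₁ = V₁/√(g·y₁) = 33.5/√(32.2×2.18) = 4.00.
From the momentum equation for a rectangular channel, y₂/y₁ = ½[√(1 + 8Fr₁²) − 1] = ½[√128.9 − 1] = 5.18.
y₂ = 5.18 × 2.18 = 11.3 ft.
q = V₁·y₁ = 33.5 × 2.18 = 73.0 ft²/s. V₂ = q/y₂ = 73.0/11.3 = 6.47 ft/s. E₁ = y₁ + V₁²/2g = 19.6 ft; E₂ = y₂ + V₂²/2g = 11.9 ft. ΔE = E₁ − E₂ = 7.67 ft.

ΔE = 7.67 ft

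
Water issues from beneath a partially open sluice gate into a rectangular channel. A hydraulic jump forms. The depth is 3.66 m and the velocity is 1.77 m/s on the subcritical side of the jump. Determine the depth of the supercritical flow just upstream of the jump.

y₁ = 0.555 m

Fr₂ = V₂/√(g·y₂) = 1.77/√(9.81×3.66) = 0.295.
Since the conjugate-depth ratio holds either way, y₁/y₂ = ½[√(1 + 8Fr₂²) − 1] = ½[√1.698 − 1] = 0.152.
y₁ = 0.152 × 3.66 = 0.555 m.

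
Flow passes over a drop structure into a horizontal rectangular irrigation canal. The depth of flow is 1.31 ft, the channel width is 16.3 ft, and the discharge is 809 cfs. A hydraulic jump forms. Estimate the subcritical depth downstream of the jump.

y₂ = 10.2 ft

q = Q/b = 809/16.3 = 49.6 ft²/s; V₁ = q/y₁ = 37.9 ft/s. Fr₁ = V₁/√(g·y₁) = 5.83.
Bélanger equation: y₂/y₁ = ½[√(1 + 8Fr₁²) − 1] = ½[√273.2 − 1] = 7.76.
y₂ = 7.76 × 1.31 = 10.2 ft.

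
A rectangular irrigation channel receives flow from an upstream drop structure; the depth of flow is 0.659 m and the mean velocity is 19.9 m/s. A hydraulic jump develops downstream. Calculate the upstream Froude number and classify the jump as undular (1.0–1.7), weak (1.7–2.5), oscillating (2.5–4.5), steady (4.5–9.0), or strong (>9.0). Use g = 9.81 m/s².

Fr₁ = V₁/√(g·y₁) = 19.9/√(9.81×0.659) = 7.83.
Fr₁ = 7.83 lies in the steady range.

Fr₁ = 7.83; steady jump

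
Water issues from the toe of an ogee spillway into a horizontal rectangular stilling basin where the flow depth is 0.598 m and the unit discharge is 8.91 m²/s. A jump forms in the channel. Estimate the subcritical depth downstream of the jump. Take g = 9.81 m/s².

V₁ = q/y₁ = 8.91/0.598 = 14.9 m/s. Fr₁ = V₁/√(g·y₁) = 14.9/√(9.81×0.598) = 6.15.
Bélanger equation: y₂/y₁ = ½[√(1 + 8Fr₁²) − 1] = ½[√303.7 − 1] = 8.21.
y₂ = 8.21 × 0.598 = 4.91 m.

y₂ = 4.91 m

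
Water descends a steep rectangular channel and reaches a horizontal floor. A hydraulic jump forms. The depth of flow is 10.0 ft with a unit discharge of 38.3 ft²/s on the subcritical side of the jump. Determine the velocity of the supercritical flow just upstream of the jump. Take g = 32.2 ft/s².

V₂ = q/y₂ = 38.3/10.0 = 3.83 ft/s; Fr₂ = V₂/√(g·y₂) = 0.213.
Applying the sequent-depth relation in reverse, y₁/y₂ = ½[√(1 + 8Fr₂²) − 1] = ½[√1.364 − 1] = 0.0840.
y₁ = 0.0840 × 10.0 = 0.840 ft.
V₁ = q/y₁ = 38.3/0.840 = 45.6 ft/s.

V₁ = 45.6 ft/s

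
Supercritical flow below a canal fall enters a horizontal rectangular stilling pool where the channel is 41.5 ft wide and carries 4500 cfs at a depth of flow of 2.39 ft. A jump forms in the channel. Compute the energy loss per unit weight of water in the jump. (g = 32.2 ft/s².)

q = Q/b = 4500/41.5 = 108 ft²/s; V₁ = q/y₁ = 45.4 ft/s. Fr₁ = V₁/√(g·y₁) = 5.17.
Sequent-depth ratio: y₂/y₁ = ½[√(1 + 8Fr₁²) − 1] = ½[√215.0 − 1] = 6.83.
y₂ = 6.83 × 2.39 = 16.3 ft.
V₂ = q/y₂ = 108/16.3 = 6.64 ft/s. E₁ = y₁ + V₁²/2g = 34.4 ft; E₂ = y₂ + V₂²/2g = 17.0 ft. ΔE = E₁ − E₂ = 17.3 ft.

ΔE = 17.3 ft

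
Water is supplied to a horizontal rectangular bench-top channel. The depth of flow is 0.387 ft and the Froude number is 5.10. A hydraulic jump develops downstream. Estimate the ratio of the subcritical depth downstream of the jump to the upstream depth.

Fr₁ = 5.10 (given).
Conjugate-depth relation: y₂/y₁ = ½[√(1 + 8Fr₁²) − 1] = ½[√209.1 − 1] = 6.73.

y₂/y₁ = 6.73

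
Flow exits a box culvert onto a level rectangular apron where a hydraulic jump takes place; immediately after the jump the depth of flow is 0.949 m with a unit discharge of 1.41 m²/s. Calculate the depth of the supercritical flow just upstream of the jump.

V₂ = q/y₂ = 1.41/0.949 = 1.49 m/s; Fr₂ = V₂/√(g·y₂) = 0.487.
Since the conjugate-depth ratio holds either way, y₁/y₂ = ½[√(1 + 8Fr₂²) − 1] = ½[√2.897 − 1] = 0.351.
y₁ = 0.351 × 0.949 = 0.333 m.

y₁ = 0.333 m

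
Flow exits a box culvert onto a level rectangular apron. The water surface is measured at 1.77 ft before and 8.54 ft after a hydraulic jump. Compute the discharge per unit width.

q = 50.1 ft²/s

For a rectangular channel the momentum equation gives q² = ½·g·y₁·y₂·(y₁ + y₂) = ½×32.2×1.77×8.54×10.3 = 2509.
q = √2509 = 50.1 ft²/s.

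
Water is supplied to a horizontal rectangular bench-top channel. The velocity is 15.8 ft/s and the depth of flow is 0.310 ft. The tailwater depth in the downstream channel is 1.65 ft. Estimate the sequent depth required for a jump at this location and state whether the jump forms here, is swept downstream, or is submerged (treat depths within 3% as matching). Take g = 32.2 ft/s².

y₂ = 2.04 ft; the jump is swept downstream

Fr₁ = V₁/√(g·y₁) = 15.8/√(32.2×0.310) = 5.00.
Bélanger equation: y₂/y₁ = ½[√(1 + 8Fr₁²) − 1] = ½[√201.1 − 1] = 6.59.
y₂ = 6.59 × 0.310 = 2.04 ft.
Tailwater y_tw = 1.65 ft: y_tw < y₂, so the jump is swept downstream.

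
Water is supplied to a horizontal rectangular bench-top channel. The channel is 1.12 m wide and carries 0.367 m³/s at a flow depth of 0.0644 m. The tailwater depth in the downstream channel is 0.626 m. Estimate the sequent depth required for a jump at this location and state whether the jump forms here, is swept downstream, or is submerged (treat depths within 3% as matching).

q = Q/b = 0.367/1.12 = 0.328 m²/s; V₁ = q/y₁ = 5.09 m/s. Fr₁ = V₁/√(g·y₁) = 6.40.
By Bélanger, y₂/y₁ = ½[√(1 + 8Fr₁²) − 1] = ½[√328.8 − 1] = 8.57.
y₂ = 8.57 × 0.0644 = 0.552 m.
Tailwater y_tw = 0.626 m: y_tw > y₂, so the jump is submerged.

y₂ = 0.552 m; the jump is submerged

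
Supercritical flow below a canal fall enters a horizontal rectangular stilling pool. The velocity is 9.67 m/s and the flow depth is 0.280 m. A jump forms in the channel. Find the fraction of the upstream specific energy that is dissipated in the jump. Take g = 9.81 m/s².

ΔE/E₁ = 0.553 (55.3%)

Fr₁ = V₁/√(g·y₁) = 9.67/√(9.81×0.280) = 5.83.
Conjugate-depth relation: y₂/y₁ = ½[√(1 + 8Fr₁²) − 1] = ½[√273.3 − 1] = 7.77.
y₂ = 7.77 × 0.280 = 2.17 m.
E₁ = y₁ + V₁²/2g = 5.05 m. ΔE = (y₂ − y₁)³/(4y₁y₂) = 2.79 m. ΔE/E₁ = 2.79/5.05 = 0.553.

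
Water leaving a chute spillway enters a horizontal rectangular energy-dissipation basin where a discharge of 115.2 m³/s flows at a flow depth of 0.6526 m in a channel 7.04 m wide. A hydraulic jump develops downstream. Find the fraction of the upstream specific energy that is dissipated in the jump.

ΔE/E₁ = 0.725 (72.5%)

q = Q/b = 115.2/7.04 = 16.36 m²/s; V₁ = q/y₁ = 25.07 m/s. Fr₁ = V₁/√(g·y₁) = 9.910.
Sequent-depth ratio: y₂/y₁ = ½[√(1 + 8Fr₁²) − 1] = ½[√786.67 − 1] = 13.52.
y₂ = 13.52 × 0.6526 = 8.826 m.
E₁ = y₁ + V₁²/2g = 32.70 m. ΔE = (y₂ − y₁)³/(4y₁y₂) = 23.70 m. ΔE/E₁ = 23.70/32.70 = 0.725.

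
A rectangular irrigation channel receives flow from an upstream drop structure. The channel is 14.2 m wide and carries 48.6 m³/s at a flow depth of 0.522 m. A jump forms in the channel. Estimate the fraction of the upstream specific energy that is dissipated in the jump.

ΔE/E₁ = 0.241 (24.1%)

q = Q/b = 48.6/14.2 = 3.42 m²/s; V₁ = q/y₁ = 6.56 m/s. Fr₁ = V₁/√(g·y₁) = 2.90.
By Bélanger, y₂/y₁ = ½[√(1 + 8Fr₁²) − 1] = ½[√68.16 − 1] = 3.63.
y₂ = 3.63 × 0.522 = 1.89 m.
E₁ = y₁ + V₁²/2g = 2.71 m. ΔE = (y₂ − y₁)³/(4y₁y₂) = 0.653 m. ΔE/E₁ = 0.653/2.71 = 0.241.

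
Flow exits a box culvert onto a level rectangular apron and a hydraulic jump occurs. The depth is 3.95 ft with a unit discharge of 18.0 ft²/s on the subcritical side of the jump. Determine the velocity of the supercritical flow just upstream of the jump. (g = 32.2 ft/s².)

V₁ = 17.6 ft/s

V₂ = q/y₂ = 18.0/3.95 = 4.56 ft/s; Fr₂ = V₂/√(g·y₂) = 0.404.
Applying the sequent-depth relation in reverse, y₁/y₂ = ½[√(1 + 8Fr₂²) − 1] = ½[√2.306 − 1] = 0.259.
y₁ = 0.259 × 3.95 = 1.02 ft.
V₁ = q/y₁ = 18.0/1.02 = 17.6 ft/s.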